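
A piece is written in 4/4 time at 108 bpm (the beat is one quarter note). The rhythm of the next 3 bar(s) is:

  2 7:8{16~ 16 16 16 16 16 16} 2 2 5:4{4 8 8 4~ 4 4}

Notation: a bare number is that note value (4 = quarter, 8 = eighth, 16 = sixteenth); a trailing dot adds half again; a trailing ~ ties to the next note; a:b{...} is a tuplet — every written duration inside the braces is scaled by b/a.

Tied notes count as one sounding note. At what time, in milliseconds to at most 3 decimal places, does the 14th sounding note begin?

note 14 onset = 56/5b = 6222.222ms

1. 0.0ms @ 0 + 1111.111ms (2)
2. 1111.111ms @ 2 + 317.46ms (4/7)
3. 1428.571ms @ 18/7 + 158.73ms (2/7)
4. 1587.302ms @ 20/7 + 158.73ms (2/7)
5. 1746.032ms @ 22/7 + 158.73ms (2/7)
6. 1904.762ms @ 24/7 + 158.73ms (2/7)
7. 2063.492ms @ 26/7 + 158.73ms (2/7)
8. 2222.222ms @ 4 + 1111.111ms (2)
9. 3333.333ms @ 6 + 1111.111ms (2)
10. 4444.444ms @ 8 + 444.444ms (4/5)
11. 4888.889ms @ 44/5 + 222.222ms (2/5)
12. 5111.111ms @ 46/5 + 222.222ms (2/5)
13. 5333.333ms @ 48/5 + 888.889ms (8/5)
14. 6222.222ms @ 56/5 + 444.444ms (4/5)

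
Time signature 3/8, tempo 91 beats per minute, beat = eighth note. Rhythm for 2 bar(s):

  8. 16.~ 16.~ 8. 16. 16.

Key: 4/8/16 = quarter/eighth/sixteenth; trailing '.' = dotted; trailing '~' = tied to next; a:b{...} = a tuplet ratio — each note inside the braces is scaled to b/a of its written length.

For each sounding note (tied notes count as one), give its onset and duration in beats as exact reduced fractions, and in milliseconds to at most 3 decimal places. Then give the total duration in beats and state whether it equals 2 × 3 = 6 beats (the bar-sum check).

1) 0.0ms=0b +989.011ms=3/2b
2) 989.011ms=3/2b +1978.022ms=3b
3) 2967.033ms=9/2b +494.505ms=3/4b
4) 3461.538ms=21/4b +494.505ms=3/4b
Σ=6b of 6 (91bpm 3/8) — PASS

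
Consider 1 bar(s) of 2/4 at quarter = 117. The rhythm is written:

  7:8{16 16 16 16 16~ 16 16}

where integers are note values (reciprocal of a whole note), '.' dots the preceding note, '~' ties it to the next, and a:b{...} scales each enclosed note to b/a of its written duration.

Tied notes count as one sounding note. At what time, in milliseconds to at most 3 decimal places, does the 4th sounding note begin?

1. 0.0ms @ 0 + 146.52ms (2/7)
2. 146.52ms @ 2/7 + 146.52ms (2/7)
3. 293.04ms @ 4/7 + 146.52ms (2/7)
4. 439.56ms @ 6/7 + 146.52ms (2/7)
5. 586.081ms @ 8/7 + 293.04ms (4/7)
6. 879.121ms @ 12/7 + 146.52ms (2/7)

note 4 onset = 6/7b = 439.56ms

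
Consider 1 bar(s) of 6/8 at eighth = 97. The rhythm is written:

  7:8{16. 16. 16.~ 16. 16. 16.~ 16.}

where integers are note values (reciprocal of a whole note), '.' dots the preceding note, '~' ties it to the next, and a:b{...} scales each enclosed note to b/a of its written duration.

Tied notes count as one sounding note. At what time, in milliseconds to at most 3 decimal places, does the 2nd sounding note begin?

1. 0.0ms @ 0 + 530.191ms (6/7)
2. 530.191ms @ 6/7 + 530.191ms (6/7)
3. 1060.383ms @ 12/7 + 1060.383ms (12/7)
4. 2120.766ms @ 24/7 + 530.191ms (6/7)
5. 2650.957ms @ 30/7 + 1060.383ms (12/7)

note 2 onset = 6/7b = 530.191ms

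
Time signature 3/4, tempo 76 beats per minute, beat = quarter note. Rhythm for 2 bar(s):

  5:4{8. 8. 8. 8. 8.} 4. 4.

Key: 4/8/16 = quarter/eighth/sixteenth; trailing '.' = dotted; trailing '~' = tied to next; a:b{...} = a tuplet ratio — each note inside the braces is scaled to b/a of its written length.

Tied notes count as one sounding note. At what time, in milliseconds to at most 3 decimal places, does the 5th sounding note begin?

note 5 onset = 12/5b = 1894.737ms

1. 0.0ms @ 0 + 473.684ms (3/5)
2. 473.684ms @ 3/5 + 473.684ms (3/5)
3. 947.368ms @ 6/5 + 473.684ms (3/5)
4. 1421.053ms @ 9/5 + 473.684ms (3/5)
5. 1894.737ms @ 12/5 + 473.684ms (3/5)
6. 2368.421ms @ 3 + 1184.211ms (3/2)
7. 3552.632ms @ 9/2 + 1184.211ms (3/2)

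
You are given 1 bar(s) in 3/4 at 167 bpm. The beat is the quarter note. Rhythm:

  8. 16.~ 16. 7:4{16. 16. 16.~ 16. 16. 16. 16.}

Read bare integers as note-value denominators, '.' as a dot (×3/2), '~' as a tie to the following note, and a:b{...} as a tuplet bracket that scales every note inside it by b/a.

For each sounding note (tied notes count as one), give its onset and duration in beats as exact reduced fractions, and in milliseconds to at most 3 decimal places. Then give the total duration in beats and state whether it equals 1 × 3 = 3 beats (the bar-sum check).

1) 0.0ms=0b +269.461ms=3/4b
2) 269.461ms=3/4b +269.461ms=3/4b
3) 538.922ms=3/2b +76.989ms=3/14b
4) 615.911ms=12/7b +76.989ms=3/14b
5) 692.9ms=27/14b +153.978ms=3/7b
6) 846.878ms=33/14b +76.989ms=3/14b
7) 923.867ms=18/7b +76.989ms=3/14b
8) 1000.855ms=39/14b +76.989ms=3/14b
Σ=3b of 3 (167bpm 3/4) — PASS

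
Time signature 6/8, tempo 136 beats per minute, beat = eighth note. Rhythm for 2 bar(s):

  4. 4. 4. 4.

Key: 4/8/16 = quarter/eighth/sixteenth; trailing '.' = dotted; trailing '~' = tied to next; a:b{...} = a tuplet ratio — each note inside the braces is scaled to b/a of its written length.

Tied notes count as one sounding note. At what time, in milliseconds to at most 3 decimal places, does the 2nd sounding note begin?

note 2 onset = 3b = 1323.529ms

1. 0.0ms @ 0 + 1323.529ms (3)
2. 1323.529ms @ 3 + 1323.529ms (3)
3. 2647.059ms @ 6 + 1323.529ms (3)
4. 3970.588ms @ 9 + 1323.529ms (3)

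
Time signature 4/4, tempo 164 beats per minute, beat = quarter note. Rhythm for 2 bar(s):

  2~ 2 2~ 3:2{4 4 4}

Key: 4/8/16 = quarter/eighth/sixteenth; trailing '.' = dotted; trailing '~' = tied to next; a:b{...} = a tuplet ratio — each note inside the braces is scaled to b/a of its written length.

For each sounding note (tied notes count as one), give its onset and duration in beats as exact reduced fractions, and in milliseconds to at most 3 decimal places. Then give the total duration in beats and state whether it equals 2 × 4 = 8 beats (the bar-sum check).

1) 0.0ms=0b +1463.415ms=4b
2) 1463.415ms=4b +975.61ms=8/3b
3) 2439.024ms=20/3b +243.902ms=2/3b
4) 2682.927ms=22/3b +243.902ms=2/3b
Σ=8b of 8 (164bpm 4/4) — PASS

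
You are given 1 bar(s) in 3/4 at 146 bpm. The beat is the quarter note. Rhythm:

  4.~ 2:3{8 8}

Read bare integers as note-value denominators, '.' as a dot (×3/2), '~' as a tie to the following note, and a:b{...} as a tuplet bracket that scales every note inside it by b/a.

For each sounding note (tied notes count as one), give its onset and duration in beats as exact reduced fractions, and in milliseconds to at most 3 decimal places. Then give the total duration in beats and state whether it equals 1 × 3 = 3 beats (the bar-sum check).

1) 0.0ms=0b +924.658ms=9/4b
2) 924.658ms=9/4b +308.219ms=3/4b
Σ=3b of 3 (146bpm 3/4) — PASS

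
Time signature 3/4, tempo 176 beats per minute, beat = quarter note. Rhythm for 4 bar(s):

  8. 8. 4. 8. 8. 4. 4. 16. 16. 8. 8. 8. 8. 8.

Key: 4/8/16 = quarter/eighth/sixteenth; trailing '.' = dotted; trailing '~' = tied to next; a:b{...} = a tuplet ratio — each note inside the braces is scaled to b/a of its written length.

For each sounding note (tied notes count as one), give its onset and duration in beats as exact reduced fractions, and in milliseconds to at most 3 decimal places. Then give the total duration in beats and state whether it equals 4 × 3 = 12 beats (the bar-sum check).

1) 0.0ms=0b +255.682ms=3/4b
2) 255.682ms=3/4b +255.682ms=3/4b
3) 511.364ms=3/2b +511.364ms=3/2b
4) 1022.727ms=3b +255.682ms=3/4b
5) 1278.409ms=15/4b +255.682ms=3/4b
6) 1534.091ms=9/2b +511.364ms=3/2b
7) 2045.455ms=6b +511.364ms=3/2b
8) 2556.818ms=15/2b +127.841ms=3/8b
9) 2684.659ms=63/8b +127.841ms=3/8b
10) 2812.5ms=33/4b +255.682ms=3/4b
11) 3068.182ms=9b +255.682ms=3/4b
12) 3323.864ms=39/4b +255.682ms=3/4b
13) 3579.545ms=21/2b +255.682ms=3/4b
14) 3835.227ms=45/4b +255.682ms=3/4b
Σ=12b of 12 (176bpm 3/4) — PASS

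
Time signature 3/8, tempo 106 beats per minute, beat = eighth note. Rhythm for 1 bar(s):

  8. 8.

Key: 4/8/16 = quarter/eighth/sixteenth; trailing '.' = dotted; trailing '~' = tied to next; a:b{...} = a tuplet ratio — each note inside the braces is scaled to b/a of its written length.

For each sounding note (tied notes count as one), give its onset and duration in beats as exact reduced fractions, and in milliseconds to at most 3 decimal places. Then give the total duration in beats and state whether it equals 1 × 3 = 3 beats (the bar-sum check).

1) 0.0ms=0b +849.057ms=3/2b
2) 849.057ms=3/2b +849.057ms=3/2b
Σ=3b of 3 (106bpm 3/8) — PASS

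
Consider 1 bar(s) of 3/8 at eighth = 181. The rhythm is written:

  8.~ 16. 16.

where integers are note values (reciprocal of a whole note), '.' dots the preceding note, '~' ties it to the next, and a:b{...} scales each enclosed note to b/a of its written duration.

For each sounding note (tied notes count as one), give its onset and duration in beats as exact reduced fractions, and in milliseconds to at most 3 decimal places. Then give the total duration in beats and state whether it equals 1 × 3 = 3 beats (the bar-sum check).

1) 0.0ms=0b +745.856ms=9/4b
2) 745.856ms=9/4b +248.619ms=3/4b
Σ=3b of 3 (181bpm 3/8) — PASS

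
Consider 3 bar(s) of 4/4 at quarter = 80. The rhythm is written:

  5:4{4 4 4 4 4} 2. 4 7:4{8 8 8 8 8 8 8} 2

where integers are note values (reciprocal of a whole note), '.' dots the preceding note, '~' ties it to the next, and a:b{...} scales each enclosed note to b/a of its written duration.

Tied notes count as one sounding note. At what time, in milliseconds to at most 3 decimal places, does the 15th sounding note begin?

1. 0.0ms @ 0 + 600.0ms (4/5)
2. 600.0ms @ 4/5 + 600.0ms (4/5)
3. 1200.0ms @ 8/5 + 600.0ms (4/5)
4. 1800.0ms @ 12/5 + 600.0ms (4/5)
5. 2400.0ms @ 16/5 + 600.0ms (4/5)
6. 3000.0ms @ 4 + 2250.0ms (3)
7. 5250.0ms @ 7 + 750.0ms (1)
8. 6000.0ms @ 8 + 214.286ms (2/7)
9. 6214.286ms @ 58/7 + 214.286ms (2/7)
10. 6428.571ms @ 60/7 + 214.286ms (2/7)
11. 6642.857ms @ 62/7 + 214.286ms (2/7)
12. 6857.143ms @ 64/7 + 214.286ms (2/7)
13. 7071.429ms @ 66/7 + 214.286ms (2/7)
14. 7285.714ms @ 68/7 + 214.286ms (2/7)
15. 7500.0ms @ 10 + 1500.0ms (2)

note 15 onset = 10b = 7500.0ms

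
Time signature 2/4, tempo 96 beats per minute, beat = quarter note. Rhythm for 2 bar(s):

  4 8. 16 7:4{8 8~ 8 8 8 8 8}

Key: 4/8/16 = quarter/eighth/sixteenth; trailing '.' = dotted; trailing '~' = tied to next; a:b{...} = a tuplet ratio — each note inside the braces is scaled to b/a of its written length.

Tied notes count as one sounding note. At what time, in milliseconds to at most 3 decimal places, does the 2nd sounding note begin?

note 2 onset = 1b = 625.0ms

1. 0.0ms @ 0 + 625.0ms (1)
2. 625.0ms @ 1 + 468.75ms (3/4)
3. 1093.75ms @ 7/4 + 156.25ms (1/4)
4. 1250.0ms @ 2 + 178.571ms (2/7)
5. 1428.571ms @ 16/7 + 357.143ms (4/7)
6. 1785.714ms @ 20/7 + 178.571ms (2/7)
7. 1964.286ms @ 22/7 + 178.571ms (2/7)
8. 2142.857ms @ 24/7 + 178.571ms (2/7)
9. 2321.429ms @ 26/7 + 178.571ms (2/7)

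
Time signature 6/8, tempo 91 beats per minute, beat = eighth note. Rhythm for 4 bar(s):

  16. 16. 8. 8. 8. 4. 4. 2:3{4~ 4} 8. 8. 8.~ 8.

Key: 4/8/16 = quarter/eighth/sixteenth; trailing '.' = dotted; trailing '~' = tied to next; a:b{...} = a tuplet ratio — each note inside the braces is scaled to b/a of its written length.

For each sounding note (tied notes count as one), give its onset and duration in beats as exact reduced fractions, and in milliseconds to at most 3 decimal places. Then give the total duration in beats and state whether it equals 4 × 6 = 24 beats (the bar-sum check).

1) 0.0ms=0b +494.505ms=3/4b
2) 494.505ms=3/4b +494.505ms=3/4b
3) 989.011ms=3/2b +989.011ms=3/2b
4) 1978.022ms=3b +989.011ms=3/2b
5) 2967.033ms=9/2b +989.011ms=3/2b
6) 3956.044ms=6b +1978.022ms=3b
7) 5934.066ms=9b +1978.022ms=3b
8) 7912.088ms=12b +3956.044ms=6b
9) 11868.132ms=18b +989.011ms=3/2b
10) 12857.143ms=39/2b +989.011ms=3/2b
11) 13846.154ms=21b +1978.022ms=3b
Σ=24b of 24 (91bpm 6/8) — PASS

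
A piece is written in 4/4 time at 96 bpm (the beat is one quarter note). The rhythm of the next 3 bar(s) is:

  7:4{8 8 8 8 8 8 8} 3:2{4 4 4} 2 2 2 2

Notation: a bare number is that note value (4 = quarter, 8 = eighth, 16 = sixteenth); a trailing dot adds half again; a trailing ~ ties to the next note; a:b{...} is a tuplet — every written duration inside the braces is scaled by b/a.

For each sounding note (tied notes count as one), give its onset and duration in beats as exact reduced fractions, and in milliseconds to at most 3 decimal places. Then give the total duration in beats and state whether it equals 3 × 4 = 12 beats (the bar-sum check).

1) 0.0ms=0b +178.571ms=2/7b
2) 178.571ms=2/7b +178.571ms=2/7b
3) 357.143ms=4/7b +178.571ms=2/7b
4) 535.714ms=6/7b +178.571ms=2/7b
5) 714.286ms=8/7b +178.571ms=2/7b
6) 892.857ms=10/7b +178.571ms=2/7b
7) 1071.429ms=12/7b +178.571ms=2/7b
8) 1250.0ms=2b +416.667ms=2/3b
9) 1666.667ms=8/3b +416.667ms=2/3b
10) 2083.333ms=10/3b +416.667ms=2/3b
11) 2500.0ms=4b +1250.0ms=2b
12) 3750.0ms=6b +1250.0ms=2b
13) 5000.0ms=8b +1250.0ms=2b
14) 6250.0ms=10b +1250.0ms=2b
Σ=12b of 12 (96bpm 4/4) — PASS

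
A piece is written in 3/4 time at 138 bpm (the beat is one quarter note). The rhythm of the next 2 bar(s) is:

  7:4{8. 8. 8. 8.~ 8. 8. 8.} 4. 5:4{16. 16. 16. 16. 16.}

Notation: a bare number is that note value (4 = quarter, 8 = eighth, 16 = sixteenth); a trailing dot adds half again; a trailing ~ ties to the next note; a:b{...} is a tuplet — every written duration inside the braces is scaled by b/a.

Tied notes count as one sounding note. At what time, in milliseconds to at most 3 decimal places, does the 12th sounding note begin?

note 12 onset = 57/10b = 2478.261ms

1. 0.0ms @ 0 + 186.335ms (3/7)
2. 186.335ms @ 3/7 + 186.335ms (3/7)
3. 372.671ms @ 6/7 + 186.335ms (3/7)
4. 559.006ms @ 9/7 + 372.671ms (6/7)
5. 931.677ms @ 15/7 + 186.335ms (3/7)
6. 1118.012ms @ 18/7 + 186.335ms (3/7)
7. 1304.348ms @ 3 + 652.174ms (3/2)
8. 1956.522ms @ 9/2 + 130.435ms (3/10)
9. 2086.957ms @ 24/5 + 130.435ms (3/10)
10. 2217.391ms @ 51/10 + 130.435ms (3/10)
11. 2347.826ms @ 27/5 + 130.435ms (3/10)
12. 2478.261ms @ 57/10 + 130.435ms (3/10)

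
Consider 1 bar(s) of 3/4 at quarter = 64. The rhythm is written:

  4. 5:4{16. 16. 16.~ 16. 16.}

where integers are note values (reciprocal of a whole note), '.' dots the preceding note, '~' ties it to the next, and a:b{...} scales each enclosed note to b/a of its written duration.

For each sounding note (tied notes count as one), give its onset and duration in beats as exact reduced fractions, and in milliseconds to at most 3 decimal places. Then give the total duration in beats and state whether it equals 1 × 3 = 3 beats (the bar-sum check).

1) 0.0ms=0b +1406.25ms=3/2b
2) 1406.25ms=3/2b +281.25ms=3/10b
3) 1687.5ms=9/5b +281.25ms=3/10b
4) 1968.75ms=21/10b +562.5ms=3/5b
5) 2531.25ms=27/10b +281.25ms=3/10b
Σ=3b of 3 (64bpm 3/4) — PASS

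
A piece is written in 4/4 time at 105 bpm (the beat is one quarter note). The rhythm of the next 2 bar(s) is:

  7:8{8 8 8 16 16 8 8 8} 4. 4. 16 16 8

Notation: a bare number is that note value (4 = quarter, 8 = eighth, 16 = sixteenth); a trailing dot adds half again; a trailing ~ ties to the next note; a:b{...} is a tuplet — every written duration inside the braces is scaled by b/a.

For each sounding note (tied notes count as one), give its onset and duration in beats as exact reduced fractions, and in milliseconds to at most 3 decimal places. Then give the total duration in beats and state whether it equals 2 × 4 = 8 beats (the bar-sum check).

1) 0.0ms=0b +326.531ms=4/7b
2) 326.531ms=4/7b +326.531ms=4/7b
3) 653.061ms=8/7b +326.531ms=4/7b
4) 979.592ms=12/7b +163.265ms=2/7b
5) 1142.857ms=2b +163.265ms=2/7b
6) 1306.122ms=16/7b +326.531ms=4/7b
7) 1632.653ms=20/7b +326.531ms=4/7b
8) 1959.184ms=24/7b +326.531ms=4/7b
9) 2285.714ms=4b +857.143ms=3/2b
10) 3142.857ms=11/2b +857.143ms=3/2b
11) 4000.0ms=7b +142.857ms=1/4b
12) 4142.857ms=29/4b +142.857ms=1/4b
13) 4285.714ms=15/2b +285.714ms=1/2b
Σ=8b of 8 (105bpm 4/4) — PASS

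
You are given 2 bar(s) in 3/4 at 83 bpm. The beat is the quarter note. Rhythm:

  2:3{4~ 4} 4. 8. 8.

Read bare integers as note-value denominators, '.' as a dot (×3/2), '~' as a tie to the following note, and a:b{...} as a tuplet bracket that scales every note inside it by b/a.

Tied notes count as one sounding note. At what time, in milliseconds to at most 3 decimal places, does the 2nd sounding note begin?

note 2 onset = 3b = 2168.675ms

1. 0.0ms @ 0 + 2168.675ms (3)
2. 2168.675ms @ 3 + 1084.337ms (3/2)
3. 3253.012ms @ 9/2 + 542.169ms (3/4)
4. 3795.181ms @ 21/4 + 542.169ms (3/4)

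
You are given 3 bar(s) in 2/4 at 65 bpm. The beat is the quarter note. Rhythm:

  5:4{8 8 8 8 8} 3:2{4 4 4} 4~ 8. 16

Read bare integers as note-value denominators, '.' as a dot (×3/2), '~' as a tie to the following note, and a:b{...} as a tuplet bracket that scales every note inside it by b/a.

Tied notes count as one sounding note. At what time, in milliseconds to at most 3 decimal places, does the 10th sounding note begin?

1. 0.0ms @ 0 + 369.231ms (2/5)
2. 369.231ms @ 2/5 + 369.231ms (2/5)
3. 738.462ms @ 4/5 + 369.231ms (2/5)
4. 1107.692ms @ 6/5 + 369.231ms (2/5)
5. 1476.923ms @ 8/5 + 369.231ms (2/5)
6. 1846.154ms @ 2 + 615.385ms (2/3)
7. 2461.538ms @ 8/3 + 615.385ms (2/3)
8. 3076.923ms @ 10/3 + 615.385ms (2/3)
9. 3692.308ms @ 4 + 1615.385ms (7/4)
10. 5307.692ms @ 23/4 + 230.769ms (1/4)

note 10 onset = 23/4b = 5307.692ms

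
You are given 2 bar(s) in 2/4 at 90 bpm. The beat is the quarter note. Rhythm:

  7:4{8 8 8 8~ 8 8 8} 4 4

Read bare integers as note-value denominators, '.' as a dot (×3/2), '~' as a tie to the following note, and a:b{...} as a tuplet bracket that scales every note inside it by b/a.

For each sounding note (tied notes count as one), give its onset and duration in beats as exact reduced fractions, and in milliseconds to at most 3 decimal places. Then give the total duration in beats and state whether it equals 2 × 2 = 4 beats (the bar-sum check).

1) 0.0ms=0b +190.476ms=2/7b
2) 190.476ms=2/7b +190.476ms=2/7b
3) 380.952ms=4/7b +190.476ms=2/7b
4) 571.429ms=6/7b +380.952ms=4/7b
5) 952.381ms=10/7b +190.476ms=2/7b
6) 1142.857ms=12/7b +190.476ms=2/7b
7) 1333.333ms=2b +666.667ms=1b
8) 2000.0ms=3b +666.667ms=1b
Σ=4b of 4 (90bpm 2/4) — PASS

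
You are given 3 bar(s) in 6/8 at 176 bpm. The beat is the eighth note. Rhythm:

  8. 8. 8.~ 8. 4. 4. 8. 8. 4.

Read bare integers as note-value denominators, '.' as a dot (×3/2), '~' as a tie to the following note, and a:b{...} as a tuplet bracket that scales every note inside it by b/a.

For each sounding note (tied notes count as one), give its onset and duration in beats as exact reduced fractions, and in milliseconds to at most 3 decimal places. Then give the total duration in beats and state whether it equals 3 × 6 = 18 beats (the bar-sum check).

1) 0.0ms=0b +511.364ms=3/2b
2) 511.364ms=3/2b +511.364ms=3/2b
3) 1022.727ms=3b +1022.727ms=3b
4) 2045.455ms=6b +1022.727ms=3b
5) 3068.182ms=9b +1022.727ms=3b
6) 4090.909ms=12b +511.364ms=3/2b
7) 4602.273ms=27/2b +511.364ms=3/2b
8) 5113.636ms=15b +1022.727ms=3b
Σ=18b of 18 (176bpm 6/8) — PASS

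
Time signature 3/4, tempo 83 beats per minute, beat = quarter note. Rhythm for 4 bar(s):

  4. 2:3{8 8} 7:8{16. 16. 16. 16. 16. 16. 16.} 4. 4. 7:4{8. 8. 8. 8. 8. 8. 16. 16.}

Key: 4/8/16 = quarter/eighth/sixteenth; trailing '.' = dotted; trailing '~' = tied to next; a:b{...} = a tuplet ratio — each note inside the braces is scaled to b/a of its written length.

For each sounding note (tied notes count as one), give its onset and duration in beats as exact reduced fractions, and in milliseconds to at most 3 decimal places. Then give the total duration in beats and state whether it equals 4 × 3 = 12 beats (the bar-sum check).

1) 0.0ms=0b +1084.337ms=3/2b
2) 1084.337ms=3/2b +542.169ms=3/4b
3) 1626.506ms=9/4b +542.169ms=3/4b
4) 2168.675ms=3b +309.811ms=3/7b
5) 2478.485ms=24/7b +309.811ms=3/7b
6) 2788.296ms=27/7b +309.811ms=3/7b
7) 3098.107ms=30/7b +309.811ms=3/7b
8) 3407.917ms=33/7b +309.811ms=3/7b
9) 3717.728ms=36/7b +309.811ms=3/7b
10) 4027.539ms=39/7b +309.811ms=3/7b
11) 4337.349ms=6b +1084.337ms=3/2b
12) 5421.687ms=15/2b +1084.337ms=3/2b
13) 6506.024ms=9b +309.811ms=3/7b
14) 6815.835ms=66/7b +309.811ms=3/7b
15) 7125.645ms=69/7b +309.811ms=3/7b
16) 7435.456ms=72/7b +309.811ms=3/7b
17) 7745.267ms=75/7b +309.811ms=3/7b
18) 8055.077ms=78/7b +309.811ms=3/7b
19) 8364.888ms=81/7b +154.905ms=3/14b
20) 8519.793ms=165/14b +154.905ms=3/14b
Σ=12b of 12 (83bpm 3/4) — PASS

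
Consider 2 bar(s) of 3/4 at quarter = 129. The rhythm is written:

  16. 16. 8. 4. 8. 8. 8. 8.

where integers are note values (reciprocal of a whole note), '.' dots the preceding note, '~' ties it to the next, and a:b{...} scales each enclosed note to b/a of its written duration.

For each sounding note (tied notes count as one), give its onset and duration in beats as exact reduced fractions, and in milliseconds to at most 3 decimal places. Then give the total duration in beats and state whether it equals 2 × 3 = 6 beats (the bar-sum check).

1) 0.0ms=0b +174.419ms=3/8b
2) 174.419ms=3/8b +174.419ms=3/8b
3) 348.837ms=3/4b +348.837ms=3/4b
4) 697.674ms=3/2b +697.674ms=3/2b
5) 1395.349ms=3b +348.837ms=3/4b
6) 1744.186ms=15/4b +348.837ms=3/4b
7) 2093.023ms=9/2b +348.837ms=3/4b
8) 2441.86ms=21/4b +348.837ms=3/4b
Σ=6b of 6 (129bpm 3/4) — PASS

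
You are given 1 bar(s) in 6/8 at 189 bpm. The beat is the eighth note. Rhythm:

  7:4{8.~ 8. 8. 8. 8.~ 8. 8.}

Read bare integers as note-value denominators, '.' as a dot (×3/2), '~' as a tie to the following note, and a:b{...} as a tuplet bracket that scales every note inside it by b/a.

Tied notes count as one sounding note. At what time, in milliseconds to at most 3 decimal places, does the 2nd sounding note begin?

1. 0.0ms @ 0 + 544.218ms (12/7)
2. 544.218ms @ 12/7 + 272.109ms (6/7)
3. 816.327ms @ 18/7 + 272.109ms (6/7)
4. 1088.435ms @ 24/7 + 544.218ms (12/7)
5. 1632.653ms @ 36/7 + 272.109ms (6/7)

note 2 onset = 12/7b = 544.218ms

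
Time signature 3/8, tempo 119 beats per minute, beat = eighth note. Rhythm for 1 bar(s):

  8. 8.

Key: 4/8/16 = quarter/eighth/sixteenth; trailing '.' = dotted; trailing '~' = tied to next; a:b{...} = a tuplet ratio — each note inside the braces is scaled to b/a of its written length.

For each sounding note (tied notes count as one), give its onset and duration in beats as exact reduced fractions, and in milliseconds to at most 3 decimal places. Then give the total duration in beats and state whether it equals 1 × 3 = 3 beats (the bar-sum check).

1) 0.0ms=0b +756.303ms=3/2b
2) 756.303ms=3/2b +756.303ms=3/2b
Σ=3b of 3 (119bpm 3/8) — PASS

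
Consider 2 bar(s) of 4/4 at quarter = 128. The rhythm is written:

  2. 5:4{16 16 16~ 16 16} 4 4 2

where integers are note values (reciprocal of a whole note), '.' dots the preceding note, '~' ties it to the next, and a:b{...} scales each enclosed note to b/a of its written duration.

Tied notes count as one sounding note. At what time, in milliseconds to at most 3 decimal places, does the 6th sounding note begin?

1. 0.0ms @ 0 + 1406.25ms (3)
2. 1406.25ms @ 3 + 93.75ms (1/5)
3. 1500.0ms @ 16/5 + 93.75ms (1/5)
4. 1593.75ms @ 17/5 + 187.5ms (2/5)
5. 1781.25ms @ 19/5 + 93.75ms (1/5)
6. 1875.0ms @ 4 + 468.75ms (1)
7. 2343.75ms @ 5 + 468.75ms (1)
8. 2812.5ms @ 6 + 937.5ms (2)

note 6 onset = 4b = 1875.0ms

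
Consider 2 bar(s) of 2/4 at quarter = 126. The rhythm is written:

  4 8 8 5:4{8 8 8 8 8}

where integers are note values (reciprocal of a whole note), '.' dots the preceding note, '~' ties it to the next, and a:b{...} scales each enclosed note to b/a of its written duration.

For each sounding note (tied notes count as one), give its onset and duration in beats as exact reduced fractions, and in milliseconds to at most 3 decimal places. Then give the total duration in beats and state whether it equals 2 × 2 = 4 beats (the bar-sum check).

1) 0.0ms=0b +476.19ms=1b
2) 476.19ms=1b +238.095ms=1/2b
3) 714.286ms=3/2b +238.095ms=1/2b
4) 952.381ms=2b +190.476ms=2/5b
5) 1142.857ms=12/5b +190.476ms=2/5b
6) 1333.333ms=14/5b +190.476ms=2/5b
7) 1523.81ms=16/5b +190.476ms=2/5b
8) 1714.286ms=18/5b +190.476ms=2/5b
Σ=4b of 4 (126bpm 2/4) — PASS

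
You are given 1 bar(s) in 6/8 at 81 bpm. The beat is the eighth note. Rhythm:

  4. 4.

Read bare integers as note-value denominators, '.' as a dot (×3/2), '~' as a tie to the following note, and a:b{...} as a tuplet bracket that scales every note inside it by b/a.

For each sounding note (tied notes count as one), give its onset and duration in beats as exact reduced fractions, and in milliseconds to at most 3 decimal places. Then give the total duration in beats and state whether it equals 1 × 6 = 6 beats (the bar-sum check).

1) 0.0ms=0b +2222.222ms=3b
2) 2222.222ms=3b +2222.222ms=3b
Σ=6b of 6 (81bpm 6/8) — PASS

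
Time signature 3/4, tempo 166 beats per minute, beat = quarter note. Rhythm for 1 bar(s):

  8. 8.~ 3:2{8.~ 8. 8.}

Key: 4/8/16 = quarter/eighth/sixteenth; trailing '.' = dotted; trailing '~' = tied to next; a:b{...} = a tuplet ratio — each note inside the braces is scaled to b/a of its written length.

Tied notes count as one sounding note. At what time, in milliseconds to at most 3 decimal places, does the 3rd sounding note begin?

1. 0.0ms @ 0 + 271.084ms (3/4)
2. 271.084ms @ 3/4 + 632.53ms (7/4)
3. 903.614ms @ 5/2 + 180.723ms (1/2)

note 3 onset = 5/2b = 903.614ms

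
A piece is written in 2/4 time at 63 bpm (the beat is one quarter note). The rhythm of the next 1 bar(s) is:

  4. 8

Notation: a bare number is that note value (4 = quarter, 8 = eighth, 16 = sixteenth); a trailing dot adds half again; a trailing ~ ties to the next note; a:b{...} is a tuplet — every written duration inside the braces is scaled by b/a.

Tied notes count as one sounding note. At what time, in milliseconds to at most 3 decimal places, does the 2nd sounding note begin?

1. 0.0ms @ 0 + 1428.571ms (3/2)
2. 1428.571ms @ 3/2 + 476.19ms (1/2)

note 2 onset = 3/2b = 1428.571ms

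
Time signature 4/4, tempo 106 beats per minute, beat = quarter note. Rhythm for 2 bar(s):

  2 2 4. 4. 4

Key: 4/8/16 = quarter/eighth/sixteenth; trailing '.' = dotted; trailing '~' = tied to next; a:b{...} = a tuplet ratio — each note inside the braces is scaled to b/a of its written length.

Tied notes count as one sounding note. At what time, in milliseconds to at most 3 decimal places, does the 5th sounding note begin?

1. 0.0ms @ 0 + 1132.075ms (2)
2. 1132.075ms @ 2 + 1132.075ms (2)
3. 2264.151ms @ 4 + 849.057ms (3/2)
4. 3113.208ms @ 11/2 + 849.057ms (3/2)
5. 3962.264ms @ 7 + 566.038ms (1)

note 5 onset = 7b = 3962.264ms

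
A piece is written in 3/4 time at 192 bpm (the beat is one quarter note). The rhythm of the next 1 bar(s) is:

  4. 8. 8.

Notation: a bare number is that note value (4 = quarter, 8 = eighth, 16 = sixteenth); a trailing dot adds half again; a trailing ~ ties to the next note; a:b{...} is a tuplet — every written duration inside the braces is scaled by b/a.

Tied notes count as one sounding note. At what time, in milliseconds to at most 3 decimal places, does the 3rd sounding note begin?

1. 0.0ms @ 0 + 468.75ms (3/2)
2. 468.75ms @ 3/2 + 234.375ms (3/4)
3. 703.125ms @ 9/4 + 234.375ms (3/4)

note 3 onset = 9/4b = 703.125ms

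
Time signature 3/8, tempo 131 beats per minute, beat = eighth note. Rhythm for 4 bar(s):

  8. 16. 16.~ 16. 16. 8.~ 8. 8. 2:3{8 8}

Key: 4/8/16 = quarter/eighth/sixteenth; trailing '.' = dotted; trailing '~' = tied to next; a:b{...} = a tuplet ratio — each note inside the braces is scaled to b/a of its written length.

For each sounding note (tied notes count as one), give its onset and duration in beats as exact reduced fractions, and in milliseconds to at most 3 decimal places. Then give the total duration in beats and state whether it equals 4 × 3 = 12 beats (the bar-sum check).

1) 0.0ms=0b +687.023ms=3/2b
2) 687.023ms=3/2b +343.511ms=3/4b
3) 1030.534ms=9/4b +687.023ms=3/2b
4) 1717.557ms=15/4b +343.511ms=3/4b
5) 2061.069ms=9/2b +1374.046ms=3b
6) 3435.115ms=15/2b +687.023ms=3/2b
7) 4122.137ms=9b +687.023ms=3/2b
8) 4809.16ms=21/2b +687.023ms=3/2b
Σ=12b of 12 (131bpm 3/8) — PASS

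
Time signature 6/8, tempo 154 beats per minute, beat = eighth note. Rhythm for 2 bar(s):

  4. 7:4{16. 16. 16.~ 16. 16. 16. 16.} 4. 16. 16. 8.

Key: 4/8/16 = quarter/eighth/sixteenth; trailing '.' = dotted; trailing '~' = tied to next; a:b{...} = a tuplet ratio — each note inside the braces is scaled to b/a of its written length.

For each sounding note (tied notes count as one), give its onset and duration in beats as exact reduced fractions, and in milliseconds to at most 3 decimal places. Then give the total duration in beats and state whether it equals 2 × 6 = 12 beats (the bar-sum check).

1) 0.0ms=0b +1168.831ms=3b
2) 1168.831ms=3b +166.976ms=3/7b
3) 1335.807ms=24/7b +166.976ms=3/7b
4) 1502.783ms=27/7b +333.952ms=6/7b
5) 1836.735ms=33/7b +166.976ms=3/7b
6) 2003.711ms=36/7b +166.976ms=3/7b
7) 2170.686ms=39/7b +166.976ms=3/7b
8) 2337.662ms=6b +1168.831ms=3b
9) 3506.494ms=9b +292.208ms=3/4b
10) 3798.701ms=39/4b +292.208ms=3/4b
11) 4090.909ms=21/2b +584.416ms=3/2b
Σ=12b of 12 (154bpm 6/8) — PASS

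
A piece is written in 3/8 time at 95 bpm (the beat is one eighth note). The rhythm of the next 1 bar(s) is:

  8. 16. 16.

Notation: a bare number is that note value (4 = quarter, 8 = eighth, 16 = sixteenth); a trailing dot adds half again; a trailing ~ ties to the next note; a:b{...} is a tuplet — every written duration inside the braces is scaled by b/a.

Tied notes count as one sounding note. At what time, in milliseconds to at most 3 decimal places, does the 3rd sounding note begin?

note 3 onset = 9/4b = 1421.053ms

1. 0.0ms @ 0 + 947.368ms (3/2)
2. 947.368ms @ 3/2 + 473.684ms (3/4)
3. 1421.053ms @ 9/4 + 473.684ms (3/4)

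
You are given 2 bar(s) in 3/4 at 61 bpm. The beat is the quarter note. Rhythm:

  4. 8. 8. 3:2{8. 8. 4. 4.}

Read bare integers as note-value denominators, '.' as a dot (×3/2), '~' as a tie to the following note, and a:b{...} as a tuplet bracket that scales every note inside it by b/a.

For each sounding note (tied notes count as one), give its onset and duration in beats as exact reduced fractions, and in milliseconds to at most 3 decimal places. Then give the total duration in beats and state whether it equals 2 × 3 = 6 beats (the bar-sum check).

1) 0.0ms=0b +1475.41ms=3/2b
2) 1475.41ms=3/2b +737.705ms=3/4b
3) 2213.115ms=9/4b +737.705ms=3/4b
4) 2950.82ms=3b +491.803ms=1/2b
5) 3442.623ms=7/2b +491.803ms=1/2b
6) 3934.426ms=4b +983.607ms=1b
7) 4918.033ms=5b +983.607ms=1b
Σ=6b of 6 (61bpm 3/4) — PASS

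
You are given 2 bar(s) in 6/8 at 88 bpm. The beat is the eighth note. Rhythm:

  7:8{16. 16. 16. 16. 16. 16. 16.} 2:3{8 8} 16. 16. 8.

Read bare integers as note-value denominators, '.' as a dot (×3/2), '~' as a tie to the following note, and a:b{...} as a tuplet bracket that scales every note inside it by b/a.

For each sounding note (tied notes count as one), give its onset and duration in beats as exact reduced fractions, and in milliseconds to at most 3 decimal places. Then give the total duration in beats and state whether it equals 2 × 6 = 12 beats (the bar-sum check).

1) 0.0ms=0b +584.416ms=6/7b
2) 584.416ms=6/7b +584.416ms=6/7b
3) 1168.831ms=12/7b +584.416ms=6/7b
4) 1753.247ms=18/7b +584.416ms=6/7b
5) 2337.662ms=24/7b +584.416ms=6/7b
6) 2922.078ms=30/7b +584.416ms=6/7b
7) 3506.494ms=36/7b +584.416ms=6/7b
8) 4090.909ms=6b +1022.727ms=3/2b
9) 5113.636ms=15/2b +1022.727ms=3/2b
10) 6136.364ms=9b +511.364ms=3/4b
11) 6647.727ms=39/4b +511.364ms=3/4b
12) 7159.091ms=21/2b +1022.727ms=3/2b
Σ=12b of 12 (88bpm 6/8) — PASS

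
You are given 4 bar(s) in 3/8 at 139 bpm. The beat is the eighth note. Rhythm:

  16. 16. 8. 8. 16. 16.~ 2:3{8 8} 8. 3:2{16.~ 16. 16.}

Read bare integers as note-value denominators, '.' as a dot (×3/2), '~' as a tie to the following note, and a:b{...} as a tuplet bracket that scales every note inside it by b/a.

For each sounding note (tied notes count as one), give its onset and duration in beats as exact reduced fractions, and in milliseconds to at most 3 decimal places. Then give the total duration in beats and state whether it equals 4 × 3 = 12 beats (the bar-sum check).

1) 0.0ms=0b +323.741ms=3/4b
2) 323.741ms=3/4b +323.741ms=3/4b
3) 647.482ms=3/2b +647.482ms=3/2b
4) 1294.964ms=3b +647.482ms=3/2b
5) 1942.446ms=9/2b +323.741ms=3/4b
6) 2266.187ms=21/4b +971.223ms=9/4b
7) 3237.41ms=15/2b +647.482ms=3/2b
8) 3884.892ms=9b +647.482ms=3/2b
9) 4532.374ms=21/2b +431.655ms=1b
10) 4964.029ms=23/2b +215.827ms=1/2b
Σ=12b of 12 (139bpm 3/8) — PASS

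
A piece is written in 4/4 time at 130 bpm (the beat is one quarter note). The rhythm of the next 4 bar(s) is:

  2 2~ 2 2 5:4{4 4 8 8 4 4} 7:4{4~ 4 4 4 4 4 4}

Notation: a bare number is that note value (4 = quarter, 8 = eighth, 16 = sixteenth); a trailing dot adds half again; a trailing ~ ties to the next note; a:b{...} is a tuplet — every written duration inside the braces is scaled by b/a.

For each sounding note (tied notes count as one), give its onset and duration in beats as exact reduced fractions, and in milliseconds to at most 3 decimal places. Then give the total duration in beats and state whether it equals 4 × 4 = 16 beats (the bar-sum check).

1) 0.0ms=0b +923.077ms=2b
2) 923.077ms=2b +1846.154ms=4b
3) 2769.231ms=6b +923.077ms=2b
4) 3692.308ms=8b +369.231ms=4/5b
5) 4061.538ms=44/5b +369.231ms=4/5b
6) 4430.769ms=48/5b +184.615ms=2/5b
7) 4615.385ms=10b +184.615ms=2/5b
8) 4800.0ms=52/5b +369.231ms=4/5b
9) 5169.231ms=56/5b +369.231ms=4/5b
10) 5538.462ms=12b +527.473ms=8/7b
11) 6065.934ms=92/7b +263.736ms=4/7b
12) 6329.67ms=96/7b +263.736ms=4/7b
13) 6593.407ms=100/7b +263.736ms=4/7b
14) 6857.143ms=104/7b +263.736ms=4/7b
15) 7120.879ms=108/7b +263.736ms=4/7b
Σ=16b of 16 (130bpm 4/4) — PASS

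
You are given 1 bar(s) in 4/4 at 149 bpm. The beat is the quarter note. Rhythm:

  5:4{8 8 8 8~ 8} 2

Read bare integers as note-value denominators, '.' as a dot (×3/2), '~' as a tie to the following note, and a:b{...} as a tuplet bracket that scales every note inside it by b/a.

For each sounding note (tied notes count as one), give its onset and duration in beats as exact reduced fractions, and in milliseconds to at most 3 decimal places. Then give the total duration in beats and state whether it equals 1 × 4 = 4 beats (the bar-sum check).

1) 0.0ms=0b +161.074ms=2/5b
2) 161.074ms=2/5b +161.074ms=2/5b
3) 322.148ms=4/5b +161.074ms=2/5b
4) 483.221ms=6/5b +322.148ms=4/5b
5) 805.369ms=2b +805.369ms=2b
Σ=4b of 4 (149bpm 4/4) — PASS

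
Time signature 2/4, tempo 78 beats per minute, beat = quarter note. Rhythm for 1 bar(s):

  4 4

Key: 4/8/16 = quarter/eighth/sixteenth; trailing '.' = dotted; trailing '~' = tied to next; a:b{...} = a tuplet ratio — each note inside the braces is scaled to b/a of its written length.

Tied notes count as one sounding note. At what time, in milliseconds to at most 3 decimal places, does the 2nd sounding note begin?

note 2 onset = 1b = 769.231ms

1. 0.0ms @ 0 + 769.231ms (1)
2. 769.231ms @ 1 + 769.231ms (1)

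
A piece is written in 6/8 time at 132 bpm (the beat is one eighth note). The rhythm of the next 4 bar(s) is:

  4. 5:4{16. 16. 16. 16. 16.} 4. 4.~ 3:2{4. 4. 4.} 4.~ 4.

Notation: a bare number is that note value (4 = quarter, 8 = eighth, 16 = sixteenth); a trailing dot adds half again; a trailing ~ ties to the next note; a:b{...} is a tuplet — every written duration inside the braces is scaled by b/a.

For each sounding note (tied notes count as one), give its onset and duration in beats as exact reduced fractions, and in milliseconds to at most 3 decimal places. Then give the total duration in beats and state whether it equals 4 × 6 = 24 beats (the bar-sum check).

1) 0.0ms=0b +1363.636ms=3b
2) 1363.636ms=3b +272.727ms=3/5b
3) 1636.364ms=18/5b +272.727ms=3/5b
4) 1909.091ms=21/5b +272.727ms=3/5b
5) 2181.818ms=24/5b +272.727ms=3/5b
6) 2454.545ms=27/5b +272.727ms=3/5b
7) 2727.273ms=6b +1363.636ms=3b
8) 4090.909ms=9b +2272.727ms=5b
9) 6363.636ms=14b +909.091ms=2b
10) 7272.727ms=16b +909.091ms=2b
11) 8181.818ms=18b +2727.273ms=6b
Σ=24b of 24 (132bpm 6/8) — PASS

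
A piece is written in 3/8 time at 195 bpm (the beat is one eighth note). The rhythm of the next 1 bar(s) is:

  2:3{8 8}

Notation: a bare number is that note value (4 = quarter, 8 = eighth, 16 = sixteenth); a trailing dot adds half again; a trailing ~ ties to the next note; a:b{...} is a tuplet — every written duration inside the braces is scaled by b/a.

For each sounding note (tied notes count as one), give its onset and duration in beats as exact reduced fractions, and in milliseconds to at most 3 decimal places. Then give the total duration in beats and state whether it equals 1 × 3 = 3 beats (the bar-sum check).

1) 0.0ms=0b +461.538ms=3/2b
2) 461.538ms=3/2b +461.538ms=3/2b
Σ=3b of 3 (195bpm 3/8) — PASS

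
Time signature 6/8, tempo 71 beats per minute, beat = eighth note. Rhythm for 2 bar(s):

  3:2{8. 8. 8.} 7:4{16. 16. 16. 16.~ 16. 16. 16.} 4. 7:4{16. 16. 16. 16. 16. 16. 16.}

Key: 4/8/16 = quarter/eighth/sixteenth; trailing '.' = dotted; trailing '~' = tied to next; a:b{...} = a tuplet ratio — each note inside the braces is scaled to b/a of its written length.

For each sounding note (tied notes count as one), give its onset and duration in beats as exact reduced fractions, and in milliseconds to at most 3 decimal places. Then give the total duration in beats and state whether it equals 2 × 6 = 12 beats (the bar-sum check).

1) 0.0ms=0b +845.07ms=1b
2) 845.07ms=1b +845.07ms=1b
3) 1690.141ms=2b +845.07ms=1b
4) 2535.211ms=3b +362.173ms=3/7b
5) 2897.384ms=24/7b +362.173ms=3/7b
6) 3259.557ms=27/7b +362.173ms=3/7b
7) 3621.73ms=30/7b +724.346ms=6/7b
8) 4346.076ms=36/7b +362.173ms=3/7b
9) 4708.249ms=39/7b +362.173ms=3/7b
10) 5070.423ms=6b +2535.211ms=3b
11) 7605.634ms=9b +362.173ms=3/7b
12) 7967.807ms=66/7b +362.173ms=3/7b
13) 8329.98ms=69/7b +362.173ms=3/7b
14) 8692.153ms=72/7b +362.173ms=3/7b
15) 9054.326ms=75/7b +362.173ms=3/7b
16) 9416.499ms=78/7b +362.173ms=3/7b
17) 9778.672ms=81/7b +362.173ms=3/7b
Σ=12b of 12 (71bpm 6/8) — PASS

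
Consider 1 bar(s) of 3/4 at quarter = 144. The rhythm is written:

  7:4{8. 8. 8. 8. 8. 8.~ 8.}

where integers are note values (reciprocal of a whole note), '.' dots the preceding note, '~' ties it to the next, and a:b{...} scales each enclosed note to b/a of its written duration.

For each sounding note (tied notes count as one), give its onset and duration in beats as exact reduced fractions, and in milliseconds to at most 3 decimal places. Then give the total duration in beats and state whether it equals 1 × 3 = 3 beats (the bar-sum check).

1) 0.0ms=0b +178.571ms=3/7b
2) 178.571ms=3/7b +178.571ms=3/7b
3) 357.143ms=6/7b +178.571ms=3/7b
4) 535.714ms=9/7b +178.571ms=3/7b
5) 714.286ms=12/7b +178.571ms=3/7b
6) 892.857ms=15/7b +357.143ms=6/7b
Σ=3b of 3 (144bpm 3/4) — PASS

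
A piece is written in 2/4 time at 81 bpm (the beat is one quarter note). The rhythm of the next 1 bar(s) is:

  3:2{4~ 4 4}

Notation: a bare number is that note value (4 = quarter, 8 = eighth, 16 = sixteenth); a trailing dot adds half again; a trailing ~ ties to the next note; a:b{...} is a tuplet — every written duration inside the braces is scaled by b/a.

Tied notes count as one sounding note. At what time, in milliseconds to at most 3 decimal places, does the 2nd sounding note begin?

note 2 onset = 4/3b = 987.654ms

1. 0.0ms @ 0 + 987.654ms (4/3)
2. 987.654ms @ 4/3 + 493.827ms (2/3)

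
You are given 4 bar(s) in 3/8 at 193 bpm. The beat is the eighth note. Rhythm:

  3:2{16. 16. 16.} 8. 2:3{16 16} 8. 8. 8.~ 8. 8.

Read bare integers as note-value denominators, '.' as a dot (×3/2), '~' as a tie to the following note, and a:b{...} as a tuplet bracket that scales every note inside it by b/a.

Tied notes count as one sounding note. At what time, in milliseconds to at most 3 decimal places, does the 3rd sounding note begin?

note 3 onset = 1b = 310.881ms

1. 0.0ms @ 0 + 155.44ms (1/2)
2. 155.44ms @ 1/2 + 155.44ms (1/2)
3. 310.881ms @ 1 + 155.44ms (1/2)
4. 466.321ms @ 3/2 + 466.321ms (3/2)
5. 932.642ms @ 3 + 233.161ms (3/4)
6. 1165.803ms @ 15/4 + 233.161ms (3/4)
7. 1398.964ms @ 9/2 + 466.321ms (3/2)
8. 1865.285ms @ 6 + 466.321ms (3/2)
9. 2331.606ms @ 15/2 + 932.642ms (3)
10. 3264.249ms @ 21/2 + 466.321ms (3/2)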